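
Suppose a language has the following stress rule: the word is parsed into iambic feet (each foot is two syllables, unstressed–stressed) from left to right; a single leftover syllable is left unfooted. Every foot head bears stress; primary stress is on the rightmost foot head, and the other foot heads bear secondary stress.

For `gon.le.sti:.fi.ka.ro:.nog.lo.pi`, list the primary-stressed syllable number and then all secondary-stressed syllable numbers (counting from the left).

Parse left to right into iambic (σˈσ) feet: (gon.ˈle) (sti:.ˈfi) (ka.ˈro:) (nog.ˈlo) pi. Syllable 9 is left unfooted.
Foot heads (stressed positions): 2, 4, 6, 8.
End Rule Rightmost: primary stress on the rightmost head = syllable 8.
Secondary stress on 2, 4, 6: gon.ˌle.sti:.ˌfi.ka.ˌro:.nog.ˈlo.pi.

primary 8, secondary 2, 4, 6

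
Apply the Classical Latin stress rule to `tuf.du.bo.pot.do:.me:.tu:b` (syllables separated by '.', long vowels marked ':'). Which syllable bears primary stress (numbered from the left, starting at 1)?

6

Classical Latin: stress the penult if heavy (long vowel or closed), else the antepenult.
Weights: 5 do: H, 6 me: H, 7 tu:b H.
The penult (syllable 6, me:) is heavy, so it takes stress.
Stress on syllable 6: tuf.du.bo.pot.do:.ˈme:.tu:b.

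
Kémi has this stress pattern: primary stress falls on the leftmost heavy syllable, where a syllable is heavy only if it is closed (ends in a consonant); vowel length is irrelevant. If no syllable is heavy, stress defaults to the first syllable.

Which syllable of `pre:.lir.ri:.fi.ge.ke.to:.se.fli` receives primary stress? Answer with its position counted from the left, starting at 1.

Weights: 1 pre: L, 2 lir H, 3 ri: L, 4 fi L, 5 ge L, 6 ke L, 7 to: L, 8 se L, 9 fli L.
Heavy syllables in the domain: 2. The leftmost is syllable 2 (lir).
Primary stress: syllable 2 → pre:.ˈlir.ri:.fi.ge.ke.to:.se.fli.

2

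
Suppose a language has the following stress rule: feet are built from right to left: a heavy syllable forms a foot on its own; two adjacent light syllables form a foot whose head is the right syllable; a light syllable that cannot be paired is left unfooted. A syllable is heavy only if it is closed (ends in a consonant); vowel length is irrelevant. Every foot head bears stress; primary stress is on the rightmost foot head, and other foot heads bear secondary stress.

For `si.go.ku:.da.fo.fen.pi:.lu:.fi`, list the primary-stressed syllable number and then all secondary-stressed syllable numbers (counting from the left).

primary 9, secondary 3, 5, 6

Weights: 1 si L, 2 go L, 3 ku: L, 4 da L, 5 fo L, 6 fen H, 7 pi: L, 8 lu: L, 9 fi L.
Parse right to left (heavy = foot alone; LL = one foot; stranded L unfooted): si (go.ˈku:) (da.ˈfo) (ˈfen) pi: (lu:.ˈfi).
Foot heads: 3, 5, 6, 9.
Primary stress on the rightmost head = syllable 9.
Secondary stress on 3, 5, 6: si.go.ˌku:.da.ˌfo.ˌfen.pi:.lu:.ˈfi.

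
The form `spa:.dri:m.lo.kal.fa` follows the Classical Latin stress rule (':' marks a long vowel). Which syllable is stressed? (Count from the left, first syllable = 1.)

4

Classical Latin: stress the penult if heavy (long vowel or closed), else the antepenult.
Weights: 3 lo L, 4 kal H, 5 fa L.
The penult (syllable 4, kal) is heavy, so it takes stress.
Stress on syllable 4: spa:.dri:m.lo.ˈkal.fa.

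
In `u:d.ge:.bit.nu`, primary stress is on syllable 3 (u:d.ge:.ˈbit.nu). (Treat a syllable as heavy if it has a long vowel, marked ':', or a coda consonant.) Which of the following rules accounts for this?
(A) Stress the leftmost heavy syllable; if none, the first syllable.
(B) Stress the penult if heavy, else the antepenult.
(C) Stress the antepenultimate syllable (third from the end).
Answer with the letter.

Rule A → syllable 1 (observed: 3).
Rule B → syllable 3 ✓.
Rule C → syllable 2 (observed: 3).

B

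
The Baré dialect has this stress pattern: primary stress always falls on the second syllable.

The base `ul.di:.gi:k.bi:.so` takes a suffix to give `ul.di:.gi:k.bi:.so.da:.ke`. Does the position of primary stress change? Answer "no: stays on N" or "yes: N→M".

Base `ul.di:.gi:k.bi:.so` (5 syllables):
  The word has 5 syllables; the second syllable is syllable 2 (di:).
  → primary stress on syllable 2.
Suffixed `ul.di:.gi:k.bi:.so.da:.ke` (7 syllables):
  The word has 7 syllables; the second syllable is syllable 2 (di:).
  → primary stress on syllable 2.

no: stays on 2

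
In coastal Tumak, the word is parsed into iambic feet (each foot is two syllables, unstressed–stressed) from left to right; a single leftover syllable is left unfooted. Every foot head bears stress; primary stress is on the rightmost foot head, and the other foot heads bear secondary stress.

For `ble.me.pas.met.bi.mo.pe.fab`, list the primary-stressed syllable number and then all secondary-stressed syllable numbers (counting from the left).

primary 8, secondary 2, 4, 6

Parse left to right into iambic (σˈσ) feet: (ble.ˈme) (pas.ˈmet) (bi.ˈmo) (pe.ˈfab).
Foot heads (stressed positions): 2, 4, 6, 8.
End Rule Rightmost: primary stress on the rightmost head = syllable 8.
Secondary stress on 2, 4, 6: ble.ˌme.pas.ˌmet.bi.ˌmo.pe.ˈfab.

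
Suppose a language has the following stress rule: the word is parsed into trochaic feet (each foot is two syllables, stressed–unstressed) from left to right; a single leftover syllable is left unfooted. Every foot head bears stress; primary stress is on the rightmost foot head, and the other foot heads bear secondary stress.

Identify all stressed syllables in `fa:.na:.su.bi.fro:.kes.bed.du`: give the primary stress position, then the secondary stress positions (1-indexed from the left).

primary 7, secondary 1, 3, 5

Parse left to right into trochaic (ˈσσ) feet: (ˈfa:.na:) (ˈsu.bi) (ˈfro:.kes) (ˈbed.du).
Foot heads (stressed positions): 1, 3, 5, 7.
End Rule Rightmost: primary stress on the rightmost head = syllable 7.
Secondary stress on 1, 3, 5: ˌfa:.na:.ˌsu.bi.ˌfro:.kes.ˈbed.du.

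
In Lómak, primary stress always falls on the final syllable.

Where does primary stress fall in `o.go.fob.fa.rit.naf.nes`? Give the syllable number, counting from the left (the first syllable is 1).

7

The word has 7 syllables; the final syllable is syllable 7 (nes).
Primary stress: syllable 7 → o.go.fob.fa.rit.naf.ˈnes.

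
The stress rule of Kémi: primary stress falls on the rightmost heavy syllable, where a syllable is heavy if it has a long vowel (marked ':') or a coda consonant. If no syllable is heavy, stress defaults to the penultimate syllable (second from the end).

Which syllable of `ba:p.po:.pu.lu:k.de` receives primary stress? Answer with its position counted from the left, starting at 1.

Weights: 1 ba:p H, 2 po: H, 3 pu L, 4 lu:k H, 5 de L.
Heavy syllables in the domain: 1, 2, 4. The rightmost is syllable 4 (lu:k).
Primary stress: syllable 4 → ba:p.po:.pu.ˈlu:k.de.

4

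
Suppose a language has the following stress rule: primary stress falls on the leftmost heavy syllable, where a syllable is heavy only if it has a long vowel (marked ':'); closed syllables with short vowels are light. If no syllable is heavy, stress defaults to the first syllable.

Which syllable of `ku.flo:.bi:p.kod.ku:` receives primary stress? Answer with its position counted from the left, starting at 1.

Weights: 1 ku L, 2 flo: H, 3 bi:p H, 4 kod L, 5 ku: H.
Heavy syllables in the domain: 2, 3, 5. The leftmost is syllable 2 (flo:).
Primary stress: syllable 2 → ku.ˈflo:.bi:p.kod.ku:.

2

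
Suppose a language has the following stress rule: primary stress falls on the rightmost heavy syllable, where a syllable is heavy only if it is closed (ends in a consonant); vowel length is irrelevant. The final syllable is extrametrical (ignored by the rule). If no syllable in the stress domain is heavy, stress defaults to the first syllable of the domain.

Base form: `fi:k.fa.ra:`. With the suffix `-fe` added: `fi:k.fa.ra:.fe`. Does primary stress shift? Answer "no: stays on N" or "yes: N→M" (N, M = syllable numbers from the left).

Base `fi:k.fa.ra:` (3 syllables):
  The final syllable (3, ra:) is extrametrical; the stress domain is syllables 1–2.
  Weights: 1 fi:k H, 2 fa L.
  Heavy syllables in the domain: 1. The rightmost is syllable 1 (fi:k).
  → primary stress on syllable 1.
Suffixed `fi:k.fa.ra:.fe` (4 syllables):
  The final syllable (4, fe) is extrametrical; the stress domain is syllables 1–3.
  Weights: 1 fi:k H, 2 fa L, 3 ra: L.
  Heavy syllables in the domain: 1. The rightmost is syllable 1 (fi:k).
  → primary stress on syllable 1.

no: stays on 1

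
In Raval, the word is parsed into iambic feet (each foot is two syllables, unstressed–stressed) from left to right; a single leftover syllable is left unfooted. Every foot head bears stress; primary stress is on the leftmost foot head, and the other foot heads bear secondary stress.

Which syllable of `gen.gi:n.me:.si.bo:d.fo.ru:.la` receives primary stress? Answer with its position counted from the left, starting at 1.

2

Parse left to right into iambic (σˈσ) feet: (gen.ˈgi:n) (me:.ˈsi) (bo:d.ˈfo) (ru:.ˈla).
Foot heads (stressed positions): 2, 4, 6, 8.
End Rule Leftmost: primary stress on the leftmost head = syllable 2.
Primary stress: syllable 2 → gen.ˈgi:n.me:.si.bo:d.fo.ru:.la.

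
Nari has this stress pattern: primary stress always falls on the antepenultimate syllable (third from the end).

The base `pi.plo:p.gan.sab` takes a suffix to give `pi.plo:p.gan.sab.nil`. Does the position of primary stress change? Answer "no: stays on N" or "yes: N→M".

yes: 2→3

Base `pi.plo:p.gan.sab` (4 syllables):
  The word has 4 syllables; the antepenultimate syllable (third from the end) is syllable 2 (plo:p).
  → primary stress on syllable 2.
Suffixed `pi.plo:p.gan.sab.nil` (5 syllables):
  The word has 5 syllables; the antepenultimate syllable (third from the end) is syllable 3 (gan).
  → primary stress on syllable 3.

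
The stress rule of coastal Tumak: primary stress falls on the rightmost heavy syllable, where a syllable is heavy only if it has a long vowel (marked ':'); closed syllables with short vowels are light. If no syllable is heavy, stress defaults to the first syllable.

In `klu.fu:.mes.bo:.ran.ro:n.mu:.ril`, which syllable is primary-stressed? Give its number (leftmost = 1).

7

Weights: 1 klu L, 2 fu: H, 3 mes L, 4 bo: H, 5 ran L, 6 ro:n H, 7 mu: H, 8 ril L.
Heavy syllables in the domain: 2, 4, 6, 7. The rightmost is syllable 7 (mu:).
Primary stress: syllable 7 → klu.fu:.mes.bo:.ran.ro:n.ˈmu:.ril.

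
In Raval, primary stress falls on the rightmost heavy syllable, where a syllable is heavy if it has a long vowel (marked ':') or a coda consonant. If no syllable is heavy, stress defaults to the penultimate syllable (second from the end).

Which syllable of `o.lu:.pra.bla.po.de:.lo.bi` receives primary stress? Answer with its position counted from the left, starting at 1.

6

Weights: 1 o L, 2 lu: H, 3 pra L, 4 bla L, 5 po L, 6 de: H, 7 lo L, 8 bi L.
Heavy syllables in the domain: 2, 6. The rightmost is syllable 6 (de:).
Primary stress: syllable 6 → o.lu:.pra.bla.po.ˈde:.lo.bi.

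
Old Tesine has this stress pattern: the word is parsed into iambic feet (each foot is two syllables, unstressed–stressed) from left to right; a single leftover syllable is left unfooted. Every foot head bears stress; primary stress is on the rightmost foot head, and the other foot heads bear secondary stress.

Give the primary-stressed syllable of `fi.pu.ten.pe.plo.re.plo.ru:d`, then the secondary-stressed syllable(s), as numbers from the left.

Parse left to right into iambic (σˈσ) feet: (fi.ˈpu) (ten.ˈpe) (plo.ˈre) (plo.ˈru:d).
Foot heads (stressed positions): 2, 4, 6, 8.
End Rule Rightmost: primary stress on the rightmost head = syllable 8.
Secondary stress on 2, 4, 6: fi.ˌpu.ten.ˌpe.plo.ˌre.plo.ˈru:d.

primary 8, secondary 2, 4, 6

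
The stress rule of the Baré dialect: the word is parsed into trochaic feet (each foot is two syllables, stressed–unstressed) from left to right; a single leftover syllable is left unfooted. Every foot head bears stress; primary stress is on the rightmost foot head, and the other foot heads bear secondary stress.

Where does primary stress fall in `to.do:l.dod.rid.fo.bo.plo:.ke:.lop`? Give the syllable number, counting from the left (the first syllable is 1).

Parse left to right into trochaic (ˈσσ) feet: (ˈto.do:l) (ˈdod.rid) (ˈfo.bo) (ˈplo:.ke:) lop. Syllable 9 is left unfooted.
Foot heads (stressed positions): 1, 3, 5, 7.
End Rule Rightmost: primary stress on the rightmost head = syllable 7.
Primary stress: syllable 7 → to.do:l.dod.rid.fo.bo.ˈplo:.ke:.lop.

7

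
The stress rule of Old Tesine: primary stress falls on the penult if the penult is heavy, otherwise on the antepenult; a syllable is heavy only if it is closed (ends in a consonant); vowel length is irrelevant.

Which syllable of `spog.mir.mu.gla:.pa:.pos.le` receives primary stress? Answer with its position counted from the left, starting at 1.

6

Weights: 5 pa: L, 6 pos H, 7 le L.
The penult (syllable 6, pos) is heavy, so it takes stress.
Primary stress: syllable 6 → spog.mir.mu.gla:.pa:.ˈpos.le.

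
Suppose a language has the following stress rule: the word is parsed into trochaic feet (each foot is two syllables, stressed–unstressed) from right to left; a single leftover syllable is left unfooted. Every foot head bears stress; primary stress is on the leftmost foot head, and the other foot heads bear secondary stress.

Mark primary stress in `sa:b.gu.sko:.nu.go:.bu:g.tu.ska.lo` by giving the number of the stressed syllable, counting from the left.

Parse right to left into trochaic (ˈσσ) feet: sa:b (ˈgu.sko:) (ˈnu.go:) (ˈbu:g.tu) (ˈska.lo). Syllable 1 is left unfooted.
Foot heads (stressed positions): 2, 4, 6, 8.
End Rule Leftmost: primary stress on the leftmost head = syllable 2.
Primary stress: syllable 2 → sa:b.ˈgu.sko:.nu.go:.bu:g.tu.ska.lo.

2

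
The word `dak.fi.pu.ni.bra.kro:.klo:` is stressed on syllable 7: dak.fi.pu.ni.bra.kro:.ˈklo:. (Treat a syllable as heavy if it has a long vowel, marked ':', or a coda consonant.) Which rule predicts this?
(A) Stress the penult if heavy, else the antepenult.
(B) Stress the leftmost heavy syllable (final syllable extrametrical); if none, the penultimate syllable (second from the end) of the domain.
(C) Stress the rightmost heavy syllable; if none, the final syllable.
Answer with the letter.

Rule A → syllable 6 (observed: 7).
Rule B → syllable 1 (observed: 7).
Rule C → syllable 7 ✓.

C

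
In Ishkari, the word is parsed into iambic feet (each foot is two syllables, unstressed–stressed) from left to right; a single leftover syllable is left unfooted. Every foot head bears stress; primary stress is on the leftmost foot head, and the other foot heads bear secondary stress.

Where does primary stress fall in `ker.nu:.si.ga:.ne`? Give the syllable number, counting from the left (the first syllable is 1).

2

Parse left to right into iambic (σˈσ) feet: (ker.ˈnu:) (si.ˈga:) ne. Syllable 5 is left unfooted.
Foot heads (stressed positions): 2, 4.
End Rule Leftmost: primary stress on the leftmost head = syllable 2.
Primary stress: syllable 2 → ker.ˈnu:.si.ga:.ne.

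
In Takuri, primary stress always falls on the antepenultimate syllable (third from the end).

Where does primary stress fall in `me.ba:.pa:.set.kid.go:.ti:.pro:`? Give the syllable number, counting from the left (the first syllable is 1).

The word has 8 syllables; the antepenultimate syllable (third from the end) is syllable 6 (go:).
Primary stress: syllable 6 → me.ba:.pa:.set.kid.ˈgo:.ti:.pro:.

6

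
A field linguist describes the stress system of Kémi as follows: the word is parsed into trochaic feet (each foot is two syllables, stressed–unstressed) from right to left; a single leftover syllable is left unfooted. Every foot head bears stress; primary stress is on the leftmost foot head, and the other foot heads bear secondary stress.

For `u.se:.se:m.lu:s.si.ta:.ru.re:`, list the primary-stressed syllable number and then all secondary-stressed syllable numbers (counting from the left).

primary 1, secondary 3, 5, 7

Parse right to left into trochaic (ˈσσ) feet: (ˈu.se:) (ˈse:m.lu:s) (ˈsi.ta:) (ˈru.re:).
Foot heads (stressed positions): 1, 3, 5, 7.
End Rule Leftmost: primary stress on the leftmost head = syllable 1.
Secondary stress on 3, 5, 7: ˈu.se:.ˌse:m.lu:s.ˌsi.ta:.ˌru.re:.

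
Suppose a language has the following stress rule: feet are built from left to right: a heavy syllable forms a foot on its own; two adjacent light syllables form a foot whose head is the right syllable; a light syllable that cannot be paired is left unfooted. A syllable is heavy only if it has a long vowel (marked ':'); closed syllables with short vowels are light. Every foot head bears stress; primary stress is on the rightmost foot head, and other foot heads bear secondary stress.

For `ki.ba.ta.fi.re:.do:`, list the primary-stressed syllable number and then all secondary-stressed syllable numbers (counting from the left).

primary 6, secondary 2, 4, 5

Weights: 1 ki L, 2 ba L, 3 ta L, 4 fi L, 5 re: H, 6 do: H.
Parse left to right (heavy = foot alone; LL = one foot; stranded L unfooted): (ki.ˈba) (ta.ˈfi) (ˈre:) (ˈdo:).
Foot heads: 2, 4, 5, 6.
Primary stress on the rightmost head = syllable 6.
Secondary stress on 2, 4, 5: ki.ˌba.ta.ˌfi.ˌre:.ˈdo:.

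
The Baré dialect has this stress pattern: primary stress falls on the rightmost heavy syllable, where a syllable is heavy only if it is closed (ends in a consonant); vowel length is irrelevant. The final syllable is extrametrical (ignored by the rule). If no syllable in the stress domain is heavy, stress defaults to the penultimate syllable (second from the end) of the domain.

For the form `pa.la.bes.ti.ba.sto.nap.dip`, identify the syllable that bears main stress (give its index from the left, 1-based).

The final syllable (8, dip) is extrametrical; the stress domain is syllables 1–7.
Weights: 1 pa L, 2 la L, 3 bes H, 4 ti L, 5 ba L, 6 sto L, 7 nap H.
Heavy syllables in the domain: 3, 7. The rightmost is syllable 7 (nap).
Primary stress: syllable 7 → pa.la.bes.ti.ba.sto.ˈnap.dip.

7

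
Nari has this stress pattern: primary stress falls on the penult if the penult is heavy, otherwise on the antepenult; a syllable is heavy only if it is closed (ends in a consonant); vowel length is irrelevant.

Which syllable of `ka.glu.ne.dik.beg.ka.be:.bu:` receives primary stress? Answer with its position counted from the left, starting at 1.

Weights: 6 ka L, 7 be: L, 8 bu: L.
The penult (syllable 7, be:) is light, so stress falls on the antepenult (syllable 6, ka).
Primary stress: syllable 6 → ka.glu.ne.dik.beg.ˈka.be:.bu:.

6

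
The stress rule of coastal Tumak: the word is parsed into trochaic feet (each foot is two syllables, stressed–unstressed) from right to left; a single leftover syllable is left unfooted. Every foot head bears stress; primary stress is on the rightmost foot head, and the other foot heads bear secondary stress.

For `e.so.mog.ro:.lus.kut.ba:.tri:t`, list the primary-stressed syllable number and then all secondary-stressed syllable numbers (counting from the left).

Parse right to left into trochaic (ˈσσ) feet: (ˈe.so) (ˈmog.ro:) (ˈlus.kut) (ˈba:.tri:t).
Foot heads (stressed positions): 1, 3, 5, 7.
End Rule Rightmost: primary stress on the rightmost head = syllable 7.
Secondary stress on 1, 3, 5: ˌe.so.ˌmog.ro:.ˌlus.kut.ˈba:.tri:t.

primary 7, secondary 1, 3, 5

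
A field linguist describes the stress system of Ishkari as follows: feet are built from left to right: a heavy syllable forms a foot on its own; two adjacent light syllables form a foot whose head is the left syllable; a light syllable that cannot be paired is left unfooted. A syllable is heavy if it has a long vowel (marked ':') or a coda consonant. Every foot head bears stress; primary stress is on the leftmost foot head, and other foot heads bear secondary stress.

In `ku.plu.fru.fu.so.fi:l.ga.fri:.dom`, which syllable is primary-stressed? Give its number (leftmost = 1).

1

Weights: 1 ku L, 2 plu L, 3 fru L, 4 fu L, 5 so L, 6 fi:l H, 7 ga L, 8 fri: H, 9 dom H.
Parse left to right (heavy = foot alone; LL = one foot; stranded L unfooted): (ˈku.plu) (ˈfru.fu) so (ˈfi:l) ga (ˈfri:) (ˈdom).
Foot heads: 1, 3, 6, 8, 9.
Primary stress on the leftmost head = syllable 1.
Primary stress: syllable 1 → ˈku.plu.fru.fu.so.fi:l.ga.fri:.dom.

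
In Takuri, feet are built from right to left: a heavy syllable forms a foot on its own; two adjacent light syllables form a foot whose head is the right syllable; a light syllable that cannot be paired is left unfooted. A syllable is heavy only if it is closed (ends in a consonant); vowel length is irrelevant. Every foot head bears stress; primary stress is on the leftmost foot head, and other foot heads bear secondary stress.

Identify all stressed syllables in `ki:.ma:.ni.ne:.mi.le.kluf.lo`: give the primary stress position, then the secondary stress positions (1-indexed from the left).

primary 2, secondary 4, 6, 7

Weights: 1 ki: L, 2 ma: L, 3 ni L, 4 ne: L, 5 mi L, 6 le L, 7 kluf H, 8 lo L.
Parse right to left (heavy = foot alone; LL = one foot; stranded L unfooted): (ki:.ˈma:) (ni.ˈne:) (mi.ˈle) (ˈkluf) lo.
Foot heads: 2, 4, 6, 7.
Primary stress on the leftmost head = syllable 2.
Secondary stress on 4, 6, 7: ki:.ˈma:.ni.ˌne:.mi.ˌle.ˌkluf.lo.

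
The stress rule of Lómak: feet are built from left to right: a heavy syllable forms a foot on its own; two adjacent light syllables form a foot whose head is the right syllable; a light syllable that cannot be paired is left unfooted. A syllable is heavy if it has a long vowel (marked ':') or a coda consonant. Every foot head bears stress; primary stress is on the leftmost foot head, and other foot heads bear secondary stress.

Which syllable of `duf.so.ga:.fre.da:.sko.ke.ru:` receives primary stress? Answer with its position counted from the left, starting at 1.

1

Weights: 1 duf H, 2 so L, 3 ga: H, 4 fre L, 5 da: H, 6 sko L, 7 ke L, 8 ru: H.
Parse left to right (heavy = foot alone; LL = one foot; stranded L unfooted): (ˈduf) so (ˈga:) fre (ˈda:) (sko.ˈke) (ˈru:).
Foot heads: 1, 3, 5, 7, 8.
Primary stress on the leftmost head = syllable 1.
Primary stress: syllable 1 → ˈduf.so.ga:.fre.da:.sko.ke.ru:.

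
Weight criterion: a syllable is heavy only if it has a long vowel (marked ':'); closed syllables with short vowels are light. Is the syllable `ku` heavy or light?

`ku`: short vowel, open (no coda). Short vowel → light.

light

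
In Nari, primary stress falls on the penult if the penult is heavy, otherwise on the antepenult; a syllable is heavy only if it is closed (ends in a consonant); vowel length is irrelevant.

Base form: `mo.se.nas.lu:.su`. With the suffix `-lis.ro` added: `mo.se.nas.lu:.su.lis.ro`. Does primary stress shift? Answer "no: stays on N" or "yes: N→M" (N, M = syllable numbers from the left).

Base `mo.se.nas.lu:.su` (5 syllables):
  Weights: 3 nas H, 4 lu: L, 5 su L.
  The penult (syllable 4, lu:) is light, so stress falls on the antepenult (syllable 3, nas).
  → primary stress on syllable 3.
Suffixed `mo.se.nas.lu:.su.lis.ro` (7 syllables):
  Weights: 5 su L, 6 lis H, 7 ro L.
  The penult (syllable 6, lis) is heavy, so it takes stress.
  → primary stress on syllable 6.

yes: 3→6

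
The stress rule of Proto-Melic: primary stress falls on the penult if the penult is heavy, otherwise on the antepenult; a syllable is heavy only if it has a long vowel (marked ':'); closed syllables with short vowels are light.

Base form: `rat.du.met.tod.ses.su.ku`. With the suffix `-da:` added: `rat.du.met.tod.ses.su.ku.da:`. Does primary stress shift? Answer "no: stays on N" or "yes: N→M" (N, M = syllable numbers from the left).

Base `rat.du.met.tod.ses.su.ku` (7 syllables):
  Weights: 5 ses L, 6 su L, 7 ku L.
  The penult (syllable 6, su) is light, so stress falls on the antepenult (syllable 5, ses).
  → primary stress on syllable 5.
Suffixed `rat.du.met.tod.ses.su.ku.da:` (8 syllables):
  Weights: 6 su L, 7 ku L, 8 da: H.
  The penult (syllable 7, ku) is light, so stress falls on the antepenult (syllable 6, su).
  → primary stress on syllable 6.

yes: 5→6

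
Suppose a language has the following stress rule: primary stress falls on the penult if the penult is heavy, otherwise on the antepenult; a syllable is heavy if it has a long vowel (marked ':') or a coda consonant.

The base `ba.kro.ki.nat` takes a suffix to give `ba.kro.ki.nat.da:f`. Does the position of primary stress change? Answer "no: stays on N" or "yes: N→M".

Base `ba.kro.ki.nat` (4 syllables):
  Weights: 2 kro L, 3 ki L, 4 nat H.
  The penult (syllable 3, ki) is light, so stress falls on the antepenult (syllable 2, kro).
  → primary stress on syllable 2.
Suffixed `ba.kro.ki.nat.da:f` (5 syllables):
  Weights: 3 ki L, 4 nat H, 5 da:f H.
  The penult (syllable 4, nat) is heavy, so it takes stress.
  → primary stress on syllable 4.

yes: 2→4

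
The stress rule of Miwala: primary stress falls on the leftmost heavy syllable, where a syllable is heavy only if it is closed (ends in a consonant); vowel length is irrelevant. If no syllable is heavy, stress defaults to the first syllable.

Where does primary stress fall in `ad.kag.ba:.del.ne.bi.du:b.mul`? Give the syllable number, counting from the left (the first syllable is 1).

Weights: 1 ad H, 2 kag H, 3 ba: L, 4 del H, 5 ne L, 6 bi L, 7 du:b H, 8 mul H.
Heavy syllables in the domain: 1, 2, 4, 7, 8. The leftmost is syllable 1 (ad).
Primary stress: syllable 1 → ˈad.kag.ba:.del.ne.bi.du:b.mul.

1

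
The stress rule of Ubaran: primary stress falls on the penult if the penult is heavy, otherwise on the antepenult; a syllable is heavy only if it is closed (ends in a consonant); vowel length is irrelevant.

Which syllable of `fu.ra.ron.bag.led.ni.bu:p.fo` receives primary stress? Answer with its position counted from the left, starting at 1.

Weights: 6 ni L, 7 bu:p H, 8 fo L.
The penult (syllable 7, bu:p) is heavy, so it takes stress.
Primary stress: syllable 7 → fu.ra.ron.bag.led.ni.ˈbu:p.fo.

7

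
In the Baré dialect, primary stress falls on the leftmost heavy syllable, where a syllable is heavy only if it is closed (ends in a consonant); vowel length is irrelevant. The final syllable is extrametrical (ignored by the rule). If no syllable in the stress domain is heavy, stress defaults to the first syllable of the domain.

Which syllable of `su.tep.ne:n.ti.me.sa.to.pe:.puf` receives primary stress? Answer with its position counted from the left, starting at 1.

2

The final syllable (9, puf) is extrametrical; the stress domain is syllables 1–8.
Weights: 1 su L, 2 tep H, 3 ne:n H, 4 ti L, 5 me L, 6 sa L, 7 to L, 8 pe: L.
Heavy syllables in the domain: 2, 3. The leftmost is syllable 2 (tep).
Primary stress: syllable 2 → su.ˈtep.ne:n.ti.me.sa.to.pe:.puf.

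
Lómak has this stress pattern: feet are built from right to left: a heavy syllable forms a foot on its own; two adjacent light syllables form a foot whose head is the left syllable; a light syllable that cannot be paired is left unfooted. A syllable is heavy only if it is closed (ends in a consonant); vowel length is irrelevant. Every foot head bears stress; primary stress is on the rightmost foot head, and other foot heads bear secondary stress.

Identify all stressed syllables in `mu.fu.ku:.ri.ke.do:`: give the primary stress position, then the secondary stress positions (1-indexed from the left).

Weights: 1 mu L, 2 fu L, 3 ku: L, 4 ri L, 5 ke L, 6 do: L.
Parse right to left (heavy = foot alone; LL = one foot; stranded L unfooted): (ˈmu.fu) (ˈku:.ri) (ˈke.do:).
Foot heads: 1, 3, 5.
Primary stress on the rightmost head = syllable 5.
Secondary stress on 1, 3: ˌmu.fu.ˌku:.ri.ˈke.do:.

primary 5, secondary 1, 3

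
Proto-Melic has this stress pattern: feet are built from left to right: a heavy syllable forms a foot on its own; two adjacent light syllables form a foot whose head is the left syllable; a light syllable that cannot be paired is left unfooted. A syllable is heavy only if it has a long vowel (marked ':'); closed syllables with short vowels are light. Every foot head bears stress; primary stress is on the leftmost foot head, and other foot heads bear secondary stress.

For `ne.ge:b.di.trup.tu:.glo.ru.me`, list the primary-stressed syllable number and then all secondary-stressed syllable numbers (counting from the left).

Weights: 1 ne L, 2 ge:b H, 3 di L, 4 trup L, 5 tu: H, 6 glo L, 7 ru L, 8 me L.
Parse left to right (heavy = foot alone; LL = one foot; stranded L unfooted): ne (ˈge:b) (ˈdi.trup) (ˈtu:) (ˈglo.ru) me.
Foot heads: 2, 3, 5, 6.
Primary stress on the leftmost head = syllable 2.
Secondary stress on 3, 5, 6: ne.ˈge:b.ˌdi.trup.ˌtu:.ˌglo.ru.me.

primary 2, secondary 3, 5, 6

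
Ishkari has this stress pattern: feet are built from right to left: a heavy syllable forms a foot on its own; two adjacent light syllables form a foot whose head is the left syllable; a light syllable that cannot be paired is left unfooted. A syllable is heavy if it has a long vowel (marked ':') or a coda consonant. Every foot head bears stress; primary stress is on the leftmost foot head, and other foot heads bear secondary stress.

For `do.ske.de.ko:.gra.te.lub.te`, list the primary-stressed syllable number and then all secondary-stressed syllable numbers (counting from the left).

Weights: 1 do L, 2 ske L, 3 de L, 4 ko: H, 5 gra L, 6 te L, 7 lub H, 8 te L.
Parse right to left (heavy = foot alone; LL = one foot; stranded L unfooted): do (ˈske.de) (ˈko:) (ˈgra.te) (ˈlub) te.
Foot heads: 2, 4, 5, 7.
Primary stress on the leftmost head = syllable 2.
Secondary stress on 4, 5, 7: do.ˈske.de.ˌko:.ˌgra.te.ˌlub.te.

primary 2, secondary 4, 5, 7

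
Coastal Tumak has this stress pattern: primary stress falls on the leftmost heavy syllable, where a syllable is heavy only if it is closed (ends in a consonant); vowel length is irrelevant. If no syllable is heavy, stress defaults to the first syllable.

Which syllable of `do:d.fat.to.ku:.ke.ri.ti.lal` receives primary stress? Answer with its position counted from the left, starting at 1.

Weights: 1 do:d H, 2 fat H, 3 to L, 4 ku: L, 5 ke L, 6 ri L, 7 ti L, 8 lal H.
Heavy syllables in the domain: 1, 2, 8. The leftmost is syllable 1 (do:d).
Primary stress: syllable 1 → ˈdo:d.fat.to.ku:.ke.ri.ti.lal.

1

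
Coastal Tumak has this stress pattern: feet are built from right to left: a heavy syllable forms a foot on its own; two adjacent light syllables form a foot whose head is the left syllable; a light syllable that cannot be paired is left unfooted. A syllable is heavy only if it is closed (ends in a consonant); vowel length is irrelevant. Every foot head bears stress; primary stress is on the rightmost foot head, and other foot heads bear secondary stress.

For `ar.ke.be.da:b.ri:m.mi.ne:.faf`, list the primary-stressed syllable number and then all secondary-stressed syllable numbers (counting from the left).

Weights: 1 ar H, 2 ke L, 3 be L, 4 da:b H, 5 ri:m H, 6 mi L, 7 ne: L, 8 faf H.
Parse right to left (heavy = foot alone; LL = one foot; stranded L unfooted): (ˈar) (ˈke.be) (ˈda:b) (ˈri:m) (ˈmi.ne:) (ˈfaf).
Foot heads: 1, 2, 4, 5, 6, 8.
Primary stress on the rightmost head = syllable 8.
Secondary stress on 1, 2, 4, 5, 6: ˌar.ˌke.be.ˌda:b.ˌri:m.ˌmi.ne:.ˈfaf.

primary 8, secondary 1, 2, 4, 5, 6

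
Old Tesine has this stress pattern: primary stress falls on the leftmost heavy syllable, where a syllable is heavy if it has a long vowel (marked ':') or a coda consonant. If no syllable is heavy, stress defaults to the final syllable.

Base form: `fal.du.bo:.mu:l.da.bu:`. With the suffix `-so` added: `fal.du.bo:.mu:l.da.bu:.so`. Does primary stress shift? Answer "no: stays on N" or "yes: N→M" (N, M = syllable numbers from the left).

Base `fal.du.bo:.mu:l.da.bu:` (6 syllables):
  Weights: 1 fal H, 2 du L, 3 bo: H, 4 mu:l H, 5 da L, 6 bu: H.
  Heavy syllables in the domain: 1, 3, 4, 6. The leftmost is syllable 1 (fal).
  → primary stress on syllable 1.
Suffixed `fal.du.bo:.mu:l.da.bu:.so` (7 syllables):
  Weights: 1 fal H, 2 du L, 3 bo: H, 4 mu:l H, 5 da L, 6 bu: H, 7 so L.
  Heavy syllables in the domain: 1, 3, 4, 6. The leftmost is syllable 1 (fal).
  → primary stress on syllable 1.

no: stays on 1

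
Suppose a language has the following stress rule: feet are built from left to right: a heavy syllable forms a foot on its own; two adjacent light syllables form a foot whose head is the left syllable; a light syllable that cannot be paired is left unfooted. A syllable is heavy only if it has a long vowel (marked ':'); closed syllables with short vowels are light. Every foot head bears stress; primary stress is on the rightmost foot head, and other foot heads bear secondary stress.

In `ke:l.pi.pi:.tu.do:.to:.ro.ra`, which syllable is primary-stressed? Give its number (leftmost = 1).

7

Weights: 1 ke:l H, 2 pi L, 3 pi: H, 4 tu L, 5 do: H, 6 to: H, 7 ro L, 8 ra L.
Parse left to right (heavy = foot alone; LL = one foot; stranded L unfooted): (ˈke:l) pi (ˈpi:) tu (ˈdo:) (ˈto:) (ˈro.ra).
Foot heads: 1, 3, 5, 6, 7.
Primary stress on the rightmost head = syllable 7.
Primary stress: syllable 7 → ke:l.pi.pi:.tu.do:.to:.ˈro.ra.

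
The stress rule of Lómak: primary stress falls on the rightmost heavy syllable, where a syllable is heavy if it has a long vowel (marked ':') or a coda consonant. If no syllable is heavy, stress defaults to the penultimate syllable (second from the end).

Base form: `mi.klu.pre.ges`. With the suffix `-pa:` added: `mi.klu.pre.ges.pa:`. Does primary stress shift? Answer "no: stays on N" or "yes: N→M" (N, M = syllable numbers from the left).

Base `mi.klu.pre.ges` (4 syllables):
  Weights: 1 mi L, 2 klu L, 3 pre L, 4 ges H.
  Heavy syllables in the domain: 4. The rightmost is syllable 4 (ges).
  → primary stress on syllable 4.
Suffixed `mi.klu.pre.ges.pa:` (5 syllables):
  Weights: 1 mi L, 2 klu L, 3 pre L, 4 ges H, 5 pa: H.
  Heavy syllables in the domain: 4, 5. The rightmost is syllable 5 (pa:).
  → primary stress on syllable 5.

yes: 4→5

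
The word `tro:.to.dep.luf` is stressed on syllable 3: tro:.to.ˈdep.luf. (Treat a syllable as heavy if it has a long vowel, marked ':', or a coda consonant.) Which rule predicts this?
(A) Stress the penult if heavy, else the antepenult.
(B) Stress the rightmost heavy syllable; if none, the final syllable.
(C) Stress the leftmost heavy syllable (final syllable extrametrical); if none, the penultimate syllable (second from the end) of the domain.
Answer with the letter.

Rule A → syllable 3 ✓.
Rule B → syllable 4 (observed: 3).
Rule C → syllable 1 (observed: 3).

A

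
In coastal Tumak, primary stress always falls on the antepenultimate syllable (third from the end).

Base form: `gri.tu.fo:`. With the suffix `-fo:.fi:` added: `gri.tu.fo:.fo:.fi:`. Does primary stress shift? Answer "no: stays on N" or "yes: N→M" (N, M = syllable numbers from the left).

Base `gri.tu.fo:` (3 syllables):
  The word has 3 syllables; the antepenultimate syllable (third from the end) is syllable 1 (gri).
  → primary stress on syllable 1.
Suffixed `gri.tu.fo:.fo:.fi:` (5 syllables):
  The word has 5 syllables; the antepenultimate syllable (third from the end) is syllable 3 (fo:).
  → primary stress on syllable 3.

yes: 1→3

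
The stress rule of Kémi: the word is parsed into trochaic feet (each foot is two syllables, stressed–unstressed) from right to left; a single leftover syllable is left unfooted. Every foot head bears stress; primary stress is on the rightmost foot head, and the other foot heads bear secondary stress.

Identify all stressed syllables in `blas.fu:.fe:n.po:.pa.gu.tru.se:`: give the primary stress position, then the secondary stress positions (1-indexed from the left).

Parse right to left into trochaic (ˈσσ) feet: (ˈblas.fu:) (ˈfe:n.po:) (ˈpa.gu) (ˈtru.se:).
Foot heads (stressed positions): 1, 3, 5, 7.
End Rule Rightmost: primary stress on the rightmost head = syllable 7.
Secondary stress on 1, 3, 5: ˌblas.fu:.ˌfe:n.po:.ˌpa.gu.ˈtru.se:.

primary 7, secondary 1, 3, 5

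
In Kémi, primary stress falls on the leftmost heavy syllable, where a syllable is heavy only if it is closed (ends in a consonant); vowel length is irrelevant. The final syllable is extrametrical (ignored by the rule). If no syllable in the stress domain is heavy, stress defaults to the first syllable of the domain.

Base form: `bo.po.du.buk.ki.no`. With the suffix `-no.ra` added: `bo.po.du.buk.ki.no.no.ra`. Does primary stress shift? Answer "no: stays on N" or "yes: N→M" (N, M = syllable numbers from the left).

no: stays on 4

Base `bo.po.du.buk.ki.no` (6 syllables):
  The final syllable (6, no) is extrametrical; the stress domain is syllables 1–5.
  Weights: 1 bo L, 2 po L, 3 du L, 4 buk H, 5 ki L.
  Heavy syllables in the domain: 4. The leftmost is syllable 4 (buk).
  → primary stress on syllable 4.
Suffixed `bo.po.du.buk.ki.no.no.ra` (8 syllables):
  The final syllable (8, ra) is extrametrical; the stress domain is syllables 1–7.
  Weights: 1 bo L, 2 po L, 3 du L, 4 buk H, 5 ki L, 6 no L, 7 no L.
  Heavy syllables in the domain: 4. The leftmost is syllable 4 (buk).
  → primary stress on syllable 4.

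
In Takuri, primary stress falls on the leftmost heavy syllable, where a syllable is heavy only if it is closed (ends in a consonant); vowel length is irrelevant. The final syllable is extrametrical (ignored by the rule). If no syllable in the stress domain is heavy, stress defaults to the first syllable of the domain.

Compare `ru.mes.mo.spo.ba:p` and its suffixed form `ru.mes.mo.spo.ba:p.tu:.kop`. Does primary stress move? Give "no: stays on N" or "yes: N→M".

Base `ru.mes.mo.spo.ba:p` (5 syllables):
  The final syllable (5, ba:p) is extrametrical; the stress domain is syllables 1–4.
  Weights: 1 ru L, 2 mes H, 3 mo L, 4 spo L.
  Heavy syllables in the domain: 2. The leftmost is syllable 2 (mes).
  → primary stress on syllable 2.
Suffixed `ru.mes.mo.spo.ba:p.tu:.kop` (7 syllables):
  The final syllable (7, kop) is extrametrical; the stress domain is syllables 1–6.
  Weights: 1 ru L, 2 mes H, 3 mo L, 4 spo L, 5 ba:p H, 6 tu: L.
  Heavy syllables in the domain: 2, 5. The leftmost is syllable 2 (mes).
  → primary stress on syllable 2.

no: stays on 2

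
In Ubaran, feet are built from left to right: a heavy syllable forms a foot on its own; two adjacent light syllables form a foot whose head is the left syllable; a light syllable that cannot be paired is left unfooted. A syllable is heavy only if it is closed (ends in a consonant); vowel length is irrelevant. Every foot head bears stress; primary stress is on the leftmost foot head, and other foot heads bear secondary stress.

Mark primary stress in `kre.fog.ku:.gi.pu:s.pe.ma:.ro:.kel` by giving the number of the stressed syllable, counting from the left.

2

Weights: 1 kre L, 2 fog H, 3 ku: L, 4 gi L, 5 pu:s H, 6 pe L, 7 ma: L, 8 ro: L, 9 kel H.
Parse left to right (heavy = foot alone; LL = one foot; stranded L unfooted): kre (ˈfog) (ˈku:.gi) (ˈpu:s) (ˈpe.ma:) ro: (ˈkel).
Foot heads: 2, 3, 5, 6, 9.
Primary stress on the leftmost head = syllable 2.
Primary stress: syllable 2 → kre.ˈfog.ku:.gi.pu:s.pe.ma:.ro:.kel.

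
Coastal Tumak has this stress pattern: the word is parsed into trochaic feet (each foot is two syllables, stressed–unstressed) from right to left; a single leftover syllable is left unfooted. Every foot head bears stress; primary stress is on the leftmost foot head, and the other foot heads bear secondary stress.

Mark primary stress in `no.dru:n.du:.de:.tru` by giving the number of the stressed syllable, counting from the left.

2

Parse right to left into trochaic (ˈσσ) feet: no (ˈdru:n.du:) (ˈde:.tru). Syllable 1 is left unfooted.
Foot heads (stressed positions): 2, 4.
End Rule Leftmost: primary stress on the leftmost head = syllable 2.
Primary stress: syllable 2 → no.ˈdru:n.du:.de:.tru.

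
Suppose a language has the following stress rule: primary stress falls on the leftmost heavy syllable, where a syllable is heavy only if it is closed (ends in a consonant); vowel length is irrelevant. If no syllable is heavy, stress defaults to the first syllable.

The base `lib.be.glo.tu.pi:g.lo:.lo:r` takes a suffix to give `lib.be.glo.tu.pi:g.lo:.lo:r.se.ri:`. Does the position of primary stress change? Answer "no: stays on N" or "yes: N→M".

no: stays on 1

Base `lib.be.glo.tu.pi:g.lo:.lo:r` (7 syllables):
  Weights: 1 lib H, 2 be L, 3 glo L, 4 tu L, 5 pi:g H, 6 lo: L, 7 lo:r H.
  Heavy syllables in the domain: 1, 5, 7. The leftmost is syllable 1 (lib).
  → primary stress on syllable 1.
Suffixed `lib.be.glo.tu.pi:g.lo:.lo:r.se.ri:` (9 syllables):
  Weights: 1 lib H, 2 be L, 3 glo L, 4 tu L, 5 pi:g H, 6 lo: L, 7 lo:r H, 8 se L, 9 ri: L.
  Heavy syllables in the domain: 1, 5, 7. The leftmost is syllable 1 (lib).
  → primary stress on syllable 1.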